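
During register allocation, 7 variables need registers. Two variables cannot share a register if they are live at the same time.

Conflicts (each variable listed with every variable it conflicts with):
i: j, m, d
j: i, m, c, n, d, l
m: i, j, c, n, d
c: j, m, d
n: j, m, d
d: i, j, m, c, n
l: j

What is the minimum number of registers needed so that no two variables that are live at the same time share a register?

j, m, n, d all conflict with each other, so at least 4 registers are needed.
4 registers suffice: i=4, j=1, m=3, c=4, n=4, d=2, l=2. Every pair that conflicts lands in different registers.

4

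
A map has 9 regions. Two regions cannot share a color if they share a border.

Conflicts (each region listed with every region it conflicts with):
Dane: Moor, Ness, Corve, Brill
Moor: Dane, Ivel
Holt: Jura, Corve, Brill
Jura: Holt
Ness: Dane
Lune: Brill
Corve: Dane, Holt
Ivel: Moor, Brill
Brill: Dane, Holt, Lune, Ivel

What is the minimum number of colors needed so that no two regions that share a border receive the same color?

Holt and Jura conflict, so at least 2 colors are needed.
2 colors suffice: Dane=2, Moor=1, Holt=2, Jura=1, Ness=1, Lune=2, Corve=1, Ivel=2, Brill=1. No two conflicting regions share a color.

2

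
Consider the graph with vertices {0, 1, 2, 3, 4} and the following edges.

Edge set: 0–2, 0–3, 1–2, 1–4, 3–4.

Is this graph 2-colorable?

The cycle 2-1-4-3-0-2 has odd length 5, so it cannot be 2-colored; at least 3 colors are needed.
So 2 colors are not enough.

No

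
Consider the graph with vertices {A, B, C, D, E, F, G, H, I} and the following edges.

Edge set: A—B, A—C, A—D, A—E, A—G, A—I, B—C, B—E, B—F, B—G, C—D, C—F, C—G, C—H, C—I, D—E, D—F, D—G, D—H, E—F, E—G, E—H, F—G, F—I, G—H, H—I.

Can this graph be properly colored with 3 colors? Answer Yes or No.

D, E, G, H are pairwise adjacent (a clique of size 4), so at least 4 colors are needed.
So 3 colors are not enough.

No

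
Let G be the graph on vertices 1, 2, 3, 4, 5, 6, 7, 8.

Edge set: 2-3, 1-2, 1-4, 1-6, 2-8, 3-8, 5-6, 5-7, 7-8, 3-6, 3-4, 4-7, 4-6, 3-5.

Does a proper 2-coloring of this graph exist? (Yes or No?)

No

3, 4, 6 are mutually adjacent, so at least 3 colors are needed.
So 2 colors are not enough.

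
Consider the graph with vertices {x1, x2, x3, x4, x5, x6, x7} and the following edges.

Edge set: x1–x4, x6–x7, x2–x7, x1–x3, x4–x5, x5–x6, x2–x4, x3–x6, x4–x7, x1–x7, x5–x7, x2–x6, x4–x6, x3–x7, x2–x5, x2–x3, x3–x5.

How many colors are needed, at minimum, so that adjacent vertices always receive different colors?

x2, x4, x5, x6, x7 are mutually adjacent (a clique of size 5), so at least 5 colors are needed.
5 colors suffice: color 1 → {x7}; color 2 → {x3, x4}; color 3 → {x1, x6}; color 4 → {x2}; color 5 → {x5}. No two adjacent vertices share a color.

5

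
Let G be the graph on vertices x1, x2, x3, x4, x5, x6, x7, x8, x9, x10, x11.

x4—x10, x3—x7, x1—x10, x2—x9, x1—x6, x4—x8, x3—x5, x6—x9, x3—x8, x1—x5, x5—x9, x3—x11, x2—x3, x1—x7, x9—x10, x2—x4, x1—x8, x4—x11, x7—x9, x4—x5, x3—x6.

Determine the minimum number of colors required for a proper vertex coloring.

2

x2 and x4 are adjacent, so at least 2 colors are needed.
One proper 2-coloring: x1=R, x2=B, x3=R, x4=R, x5=B, x6=B, x7=B, x8=B, x9=R, x10=B, x11=B. Every edge joins two different colors.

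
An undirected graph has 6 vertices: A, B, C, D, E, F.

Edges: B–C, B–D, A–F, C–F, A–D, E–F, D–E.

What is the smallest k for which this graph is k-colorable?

The cycle F-C-B-D-A-F has odd length 5, so it cannot be 2-colored; at least 3 colors are needed.
One proper 3-coloring: A=2, B=2, C=3, D=1, E=2, F=1. No two adjacent vertices share a color.

3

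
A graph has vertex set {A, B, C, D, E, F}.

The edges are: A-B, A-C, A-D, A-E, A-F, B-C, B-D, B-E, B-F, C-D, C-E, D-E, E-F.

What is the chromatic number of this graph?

5

A, B, C, D, E are pairwise adjacent (a clique of size 5), so at least 5 colors are needed.
5 colors suffice: color red → {E}; color blue → {A}; color green → {B}; color yellow → {C, F}; color purple → {D}. No two adjacent vertices share a color.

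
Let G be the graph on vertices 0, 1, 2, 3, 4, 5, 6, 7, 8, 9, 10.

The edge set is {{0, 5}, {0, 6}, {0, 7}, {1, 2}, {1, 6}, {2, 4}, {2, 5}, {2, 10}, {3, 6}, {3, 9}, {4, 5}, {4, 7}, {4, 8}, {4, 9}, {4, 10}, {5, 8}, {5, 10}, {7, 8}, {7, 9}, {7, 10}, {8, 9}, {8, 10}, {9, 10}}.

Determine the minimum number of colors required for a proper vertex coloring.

5

4, 7, 8, 9, 10 form a clique, so at least 5 colors are needed.
5 colors suffice: color a → {0, 1, 3, 10}; color b → {4, 6}; color c → {5, 7}; color d → {2, 9}; color e → {8}. Every edge joins two different colors.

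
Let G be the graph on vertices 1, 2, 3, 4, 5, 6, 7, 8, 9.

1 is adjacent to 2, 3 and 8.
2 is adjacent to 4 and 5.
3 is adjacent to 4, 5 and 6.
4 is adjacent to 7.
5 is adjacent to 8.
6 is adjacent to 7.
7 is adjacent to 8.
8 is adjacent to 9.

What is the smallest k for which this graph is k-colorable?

The cycle 8-7-6-3-5-8 has odd length 5, so it cannot be 2-colored; at least 3 colors are needed.
A valid assignment using 3 colors: 1=b, 2=a, 3=a, 4=b, 5=b, 6=b, 7=c, 8=a, 9=b. No two adjacent vertices share a color.

3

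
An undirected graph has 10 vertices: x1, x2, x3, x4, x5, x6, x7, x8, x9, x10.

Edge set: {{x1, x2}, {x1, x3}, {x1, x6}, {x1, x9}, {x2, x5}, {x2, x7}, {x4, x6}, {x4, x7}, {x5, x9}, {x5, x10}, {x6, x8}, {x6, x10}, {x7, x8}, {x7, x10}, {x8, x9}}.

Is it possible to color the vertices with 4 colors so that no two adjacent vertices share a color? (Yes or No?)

The chromatic number is 3. The cycle x7-x8-x9-x5-x2-x7 has odd length 5, so it cannot be 2-colored; at least 3 colors are needed.
3 colors suffice: color 1 → {x3, x6, x7, x9}; color 2 → {x1, x4, x5, x8}; color 3 → {x2, x10}.
Since 4 ≥ 3, a proper 4-coloring certainly exists.

Yes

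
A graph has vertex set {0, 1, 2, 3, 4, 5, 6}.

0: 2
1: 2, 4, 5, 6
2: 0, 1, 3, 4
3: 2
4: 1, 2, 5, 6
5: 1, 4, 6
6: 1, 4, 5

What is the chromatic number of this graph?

4

1, 4, 5, 6 form a clique, so at least 4 colors are needed.
4 colors suffice: color red → {0, 1, 3}; color blue → {4}; color green → {2, 6}; color yellow → {5}. No two adjacent vertices share a color.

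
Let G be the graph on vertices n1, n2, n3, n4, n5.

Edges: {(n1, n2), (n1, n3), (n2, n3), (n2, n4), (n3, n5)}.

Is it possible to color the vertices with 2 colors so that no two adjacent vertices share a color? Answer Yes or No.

n1, n2, n3 are mutually adjacent, so at least 3 colors are needed.
So 2 colors are not enough.

No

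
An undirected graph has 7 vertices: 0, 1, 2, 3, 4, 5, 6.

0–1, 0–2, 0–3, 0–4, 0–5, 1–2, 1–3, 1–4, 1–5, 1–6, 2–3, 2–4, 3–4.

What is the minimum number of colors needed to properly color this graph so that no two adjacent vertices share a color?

0, 1, 2, 3, 4 are pairwise adjacent (a clique of size 5), so at least 5 colors are needed.
5 colors suffice: 0=b, 1=a, 2=e, 3=c, 4=d, 5=c, 6=b. No two adjacent vertices share a color.

5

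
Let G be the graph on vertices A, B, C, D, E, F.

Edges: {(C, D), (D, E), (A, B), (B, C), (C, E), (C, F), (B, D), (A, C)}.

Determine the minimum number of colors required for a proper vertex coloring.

C, D, E are mutually adjacent, so at least 3 colors are needed.
A valid assignment using 3 colors: A=2, B=3, C=1, D=2, E=3, F=2. Every edge joins two different colors.

3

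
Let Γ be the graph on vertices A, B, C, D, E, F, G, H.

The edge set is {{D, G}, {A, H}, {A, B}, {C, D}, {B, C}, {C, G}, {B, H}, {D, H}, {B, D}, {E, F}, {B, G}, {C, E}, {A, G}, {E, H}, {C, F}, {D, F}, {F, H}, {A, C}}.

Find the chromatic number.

4

A, B, C, G form a clique, so at least 4 colors are needed.
4 colors suffice: color 1 → {C, H}; color 2 → {B, F}; color 3 → {A, D, E}; color 4 → {G}. Every edge joins two different colors.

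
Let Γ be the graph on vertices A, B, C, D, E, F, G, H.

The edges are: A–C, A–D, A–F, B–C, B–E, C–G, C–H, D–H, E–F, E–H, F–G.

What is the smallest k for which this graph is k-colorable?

3

The cycle F-A-C-H-E-F has odd length 5, so it cannot be 2-colored; at least 3 colors are needed.
3 colors suffice: A=2, B=2, C=1, D=1, E=1, F=3, G=2, H=2. Each edge has distinct colors on its endpoints.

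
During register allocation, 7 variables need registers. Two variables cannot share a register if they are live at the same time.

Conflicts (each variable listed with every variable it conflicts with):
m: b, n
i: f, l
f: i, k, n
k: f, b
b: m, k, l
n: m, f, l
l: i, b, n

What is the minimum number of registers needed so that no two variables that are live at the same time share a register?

3

The cycle k-b-l-n-f-k has odd length 5, so it cannot be 2-colored; at least 3 registers are needed.
3 registers suffice: register 1 → {m, f, l}; register 2 → {i, b, n}; register 3 → {k}. Each listed conflict is separated.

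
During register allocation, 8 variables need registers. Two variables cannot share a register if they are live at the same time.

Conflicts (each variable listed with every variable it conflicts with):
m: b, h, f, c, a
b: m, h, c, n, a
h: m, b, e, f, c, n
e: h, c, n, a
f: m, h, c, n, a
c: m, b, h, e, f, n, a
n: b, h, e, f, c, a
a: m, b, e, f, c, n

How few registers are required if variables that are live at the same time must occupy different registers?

4

b, h, c, n pairwise conflict, so at least 4 registers are needed.
Using 4 registers: m=2, b=4, h=3, e=4, f=4, c=1, n=2, a=3. Every pair that conflicts lands in different registers.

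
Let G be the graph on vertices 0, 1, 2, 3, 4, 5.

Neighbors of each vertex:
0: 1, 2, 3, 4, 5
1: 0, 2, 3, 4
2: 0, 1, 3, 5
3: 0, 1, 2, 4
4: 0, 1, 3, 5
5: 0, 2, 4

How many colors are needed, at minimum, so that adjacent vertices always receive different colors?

0, 1, 2, 3 form a clique, so at least 4 colors are needed.
One proper 4-coloring: 0=a, 1=d, 2=c, 3=b, 4=c, 5=b. Every edge joins two different colors.

4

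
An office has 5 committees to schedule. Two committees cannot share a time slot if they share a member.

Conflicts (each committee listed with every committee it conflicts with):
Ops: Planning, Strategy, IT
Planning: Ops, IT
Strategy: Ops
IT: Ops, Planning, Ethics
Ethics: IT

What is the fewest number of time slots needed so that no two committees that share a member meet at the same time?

Ops, Planning, IT are mutually in conflict, so at least 3 time slots are needed.
3 time slots suffice: Ops=2, Planning=3, Strategy=1, IT=1, Ethics=2. Every pair that conflicts lands in different time slots.

3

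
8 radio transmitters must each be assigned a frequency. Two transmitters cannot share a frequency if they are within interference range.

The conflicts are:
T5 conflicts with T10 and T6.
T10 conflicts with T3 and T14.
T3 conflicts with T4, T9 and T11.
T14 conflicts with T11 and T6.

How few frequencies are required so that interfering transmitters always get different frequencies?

T14 and T6 conflict, so at least 2 frequencies are needed.
2 frequencies suffice: frequency 1 → {T5, T3, T14}; frequency 2 → {T10, T4, T9, T11, T6}. No two conflicting transmitters share a frequency.

2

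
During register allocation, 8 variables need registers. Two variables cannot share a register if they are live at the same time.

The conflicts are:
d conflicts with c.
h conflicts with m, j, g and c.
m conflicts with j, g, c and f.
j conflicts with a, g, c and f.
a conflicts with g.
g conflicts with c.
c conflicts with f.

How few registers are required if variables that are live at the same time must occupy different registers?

5

h, m, j, g, c all conflict with each other, so at least 5 registers are needed.
A valid assignment using 5 registers: d=1, h=5, m=4, j=1, a=2, g=3, c=2, f=3. Each listed conflict is separated.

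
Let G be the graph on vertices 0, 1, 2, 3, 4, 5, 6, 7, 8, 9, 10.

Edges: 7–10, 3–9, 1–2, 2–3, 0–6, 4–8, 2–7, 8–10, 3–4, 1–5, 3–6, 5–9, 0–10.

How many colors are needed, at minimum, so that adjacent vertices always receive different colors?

The cycle 1-5-9-3-2-1 has odd length 5, so it cannot be 2-colored; at least 3 colors are needed.
3 colors suffice: 0=b, 1=c, 2=b, 3=a, 4=b, 5=a, 6=c, 7=c, 8=c, 9=b, 10=a. No two adjacent vertices share a color.

3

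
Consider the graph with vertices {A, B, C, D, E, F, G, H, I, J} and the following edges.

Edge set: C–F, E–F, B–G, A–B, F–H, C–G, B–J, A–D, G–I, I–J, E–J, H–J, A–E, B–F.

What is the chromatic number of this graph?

B and J are adjacent, so at least 2 colors are needed.
A valid assignment using 2 colors: A=blue, B=red, C=red, D=red, E=red, F=blue, G=blue, H=red, I=red, J=blue. Each edge has distinct colors on its endpoints.

2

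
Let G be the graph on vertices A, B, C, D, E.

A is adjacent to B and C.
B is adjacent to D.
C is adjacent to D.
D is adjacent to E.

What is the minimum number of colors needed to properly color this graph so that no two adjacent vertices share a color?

A and B are adjacent, so at least 2 colors are needed.
2 colors suffice: color 1 → {A, D}; color 2 → {B, C, E}. Every edge joins two different colors.

2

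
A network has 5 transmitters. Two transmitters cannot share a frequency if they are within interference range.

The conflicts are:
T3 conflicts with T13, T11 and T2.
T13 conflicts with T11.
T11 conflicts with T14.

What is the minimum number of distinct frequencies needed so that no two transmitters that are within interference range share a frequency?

3

T3, T13, T11 all conflict with each other, so at least 3 frequencies are needed.
Using 3 frequencies: T3=1, T13=3, T11=2, T14=1, T2=2. No two conflicting transmitters share a frequency.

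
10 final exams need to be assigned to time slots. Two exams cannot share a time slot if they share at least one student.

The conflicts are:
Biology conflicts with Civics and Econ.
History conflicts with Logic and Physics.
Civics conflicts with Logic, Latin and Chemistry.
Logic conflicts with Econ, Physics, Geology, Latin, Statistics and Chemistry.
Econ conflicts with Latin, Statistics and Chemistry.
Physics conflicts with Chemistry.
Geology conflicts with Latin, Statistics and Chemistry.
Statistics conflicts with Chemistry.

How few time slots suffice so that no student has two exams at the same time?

Logic, Econ, Statistics, Chemistry all conflict with each other, so at least 4 time slots are needed.
4 time slots suffice: time slot 1 → {Biology, Logic}; time slot 2 → {History, Latin, Chemistry}; time slot 3 → {Civics, Econ, Physics, Geology}; time slot 4 → {Statistics}. Every pair that conflicts lands in different time slots.

4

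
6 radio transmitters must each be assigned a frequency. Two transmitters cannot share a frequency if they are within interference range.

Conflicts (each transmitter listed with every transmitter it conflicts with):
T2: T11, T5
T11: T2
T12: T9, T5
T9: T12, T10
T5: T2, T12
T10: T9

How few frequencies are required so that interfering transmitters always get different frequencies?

T2 and T11 conflict, so at least 2 frequencies are needed.
2 frequencies suffice: frequency 1 → {T2, T12, T10}; frequency 2 → {T11, T9, T5}. Each listed conflict is separated.

2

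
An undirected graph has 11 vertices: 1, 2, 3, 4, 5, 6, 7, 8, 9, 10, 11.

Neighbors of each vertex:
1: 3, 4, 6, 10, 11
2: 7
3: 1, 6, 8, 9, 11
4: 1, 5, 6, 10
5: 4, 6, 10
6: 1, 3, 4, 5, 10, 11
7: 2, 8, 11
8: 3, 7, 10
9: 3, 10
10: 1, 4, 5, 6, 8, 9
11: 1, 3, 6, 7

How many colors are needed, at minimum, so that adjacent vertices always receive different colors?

1, 3, 6, 11 are pairwise adjacent (a clique of size 4), so at least 4 colors are needed.
4 colors suffice: color a → {6, 7, 9}; color b → {2, 3, 10}; color c → {1, 5, 8}; color d → {4, 11}. No two adjacent vertices share a color.

4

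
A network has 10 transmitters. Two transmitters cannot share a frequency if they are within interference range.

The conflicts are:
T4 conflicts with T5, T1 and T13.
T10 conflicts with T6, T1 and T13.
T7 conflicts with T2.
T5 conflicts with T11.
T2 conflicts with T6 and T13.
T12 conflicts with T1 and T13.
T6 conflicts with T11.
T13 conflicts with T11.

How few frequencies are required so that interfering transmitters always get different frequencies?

T10 and T13 conflict, so at least 2 frequencies are needed.
A valid assignment using 2 frequencies: T4=2, T10=2, T7=1, T5=1, T2=2, T12=2, T6=1, T1=1, T13=1, T11=2. Each listed conflict is separated.

2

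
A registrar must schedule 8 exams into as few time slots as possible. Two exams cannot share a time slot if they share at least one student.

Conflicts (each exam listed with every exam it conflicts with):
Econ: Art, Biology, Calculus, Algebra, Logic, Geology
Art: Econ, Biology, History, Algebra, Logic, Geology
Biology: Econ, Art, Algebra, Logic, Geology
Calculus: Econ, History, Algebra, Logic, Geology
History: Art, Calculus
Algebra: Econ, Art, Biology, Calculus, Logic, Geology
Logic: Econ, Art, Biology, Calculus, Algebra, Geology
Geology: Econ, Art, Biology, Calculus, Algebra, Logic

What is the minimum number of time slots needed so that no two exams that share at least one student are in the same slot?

6

Econ, Art, Biology, Algebra, Logic, Geology are mutually in conflict, so at least 6 time slots are needed.
6 time slots suffice: time slot 1 → {History, Logic}; time slot 2 → {Algebra}; time slot 3 → {Geology}; time slot 4 → {Econ}; time slot 5 → {Art, Calculus}; time slot 6 → {Biology}. Each listed conflict is separated.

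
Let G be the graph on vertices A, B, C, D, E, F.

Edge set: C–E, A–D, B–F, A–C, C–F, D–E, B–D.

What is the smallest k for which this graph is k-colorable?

The cycle C-A-D-B-F-C has odd length 5, so it cannot be 2-colored; at least 3 colors are needed.
3 colors suffice: color 1 → {C, D}; color 2 → {A, B, E}; color 3 → {F}. Each edge has distinct colors on its endpoints.

3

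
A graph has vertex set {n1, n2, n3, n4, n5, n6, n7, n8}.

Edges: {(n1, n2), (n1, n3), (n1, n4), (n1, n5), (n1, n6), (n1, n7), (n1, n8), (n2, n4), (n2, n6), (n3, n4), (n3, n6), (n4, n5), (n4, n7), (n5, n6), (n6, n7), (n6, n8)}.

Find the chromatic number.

n1, n5, n6 form a triangle, so at least 3 colors are needed.
A valid assignment using 3 colors: n1=R, n2=G, n3=G, n4=B, n5=G, n6=B, n7=G, n8=G. Each edge has distinct colors on its endpoints.

3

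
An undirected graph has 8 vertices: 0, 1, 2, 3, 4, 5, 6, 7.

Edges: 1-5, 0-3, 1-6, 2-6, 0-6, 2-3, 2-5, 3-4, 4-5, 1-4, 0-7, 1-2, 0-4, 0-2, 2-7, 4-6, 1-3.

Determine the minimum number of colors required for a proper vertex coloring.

1, 4, 5 form a triangle, so at least 3 colors are needed.
One proper 3-coloring: 0=blue, 1=blue, 2=red, 3=green, 4=red, 5=green, 6=green, 7=green. No two adjacent vertices share a color.

3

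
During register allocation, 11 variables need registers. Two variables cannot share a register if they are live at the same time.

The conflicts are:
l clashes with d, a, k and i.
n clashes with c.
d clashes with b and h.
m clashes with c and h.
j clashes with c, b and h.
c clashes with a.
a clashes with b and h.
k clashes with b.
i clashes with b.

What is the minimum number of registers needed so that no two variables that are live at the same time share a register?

l and k conflict, so at least 2 registers are needed.
2 registers suffice: l=1, n=2, d=2, m=2, j=2, c=1, a=2, k=2, i=2, b=1, h=1. Each listed conflict is separated.

2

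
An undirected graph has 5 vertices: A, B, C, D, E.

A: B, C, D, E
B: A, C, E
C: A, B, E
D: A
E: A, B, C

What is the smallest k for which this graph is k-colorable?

A, B, C, E are pairwise adjacent (a clique of size 4), so at least 4 colors are needed.
4 colors suffice: color red → {A}; color blue → {B, D}; color green → {C}; color yellow → {E}. Every edge joins two different colors.

4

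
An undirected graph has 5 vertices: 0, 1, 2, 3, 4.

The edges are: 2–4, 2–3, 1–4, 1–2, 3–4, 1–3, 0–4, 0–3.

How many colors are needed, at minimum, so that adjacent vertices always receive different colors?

1, 2, 3, 4 are mutually adjacent (a clique of size 4), so at least 4 colors are needed.
4 colors suffice: 0=c, 1=d, 2=c, 3=a, 4=b. No two adjacent vertices share a color.

4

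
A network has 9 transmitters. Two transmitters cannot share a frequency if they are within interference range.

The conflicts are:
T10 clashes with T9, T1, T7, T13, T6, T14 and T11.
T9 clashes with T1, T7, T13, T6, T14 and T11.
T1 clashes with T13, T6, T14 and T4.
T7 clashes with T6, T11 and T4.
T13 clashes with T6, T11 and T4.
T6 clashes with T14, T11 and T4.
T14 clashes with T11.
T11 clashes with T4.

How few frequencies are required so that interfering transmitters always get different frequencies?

T10, T9, T7, T6, T11 pairwise conflict, so at least 5 frequencies are needed.
5 frequencies suffice: frequency 1 → {T6}; frequency 2 → {T10, T4}; frequency 3 → {T9}; frequency 4 → {T1, T11}; frequency 5 → {T7, T13, T14}. Every pair that conflicts lands in different frequencies.

5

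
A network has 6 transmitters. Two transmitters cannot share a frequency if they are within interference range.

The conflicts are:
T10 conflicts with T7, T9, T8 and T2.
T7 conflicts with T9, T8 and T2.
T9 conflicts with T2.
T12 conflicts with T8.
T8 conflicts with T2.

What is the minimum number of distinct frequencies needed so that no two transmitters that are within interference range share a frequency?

T10, T7, T8, T2 pairwise conflict, so at least 4 frequencies are needed.
Using 4 frequencies: T10=1, T7=2, T9=3, T12=1, T8=3, T2=4. Each listed conflict is separated.

4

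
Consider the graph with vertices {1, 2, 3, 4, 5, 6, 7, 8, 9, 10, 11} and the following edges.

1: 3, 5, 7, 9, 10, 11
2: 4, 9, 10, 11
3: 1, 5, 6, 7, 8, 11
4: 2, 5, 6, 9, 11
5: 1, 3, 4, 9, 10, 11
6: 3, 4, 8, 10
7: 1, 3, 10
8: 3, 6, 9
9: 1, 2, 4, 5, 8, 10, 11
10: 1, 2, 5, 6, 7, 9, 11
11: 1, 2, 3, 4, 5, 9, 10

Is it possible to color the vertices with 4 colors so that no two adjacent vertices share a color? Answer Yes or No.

1, 5, 9, 10, 11 are pairwise adjacent (a clique of size 5), so at least 5 colors are needed.
So 4 colors are not enough.

No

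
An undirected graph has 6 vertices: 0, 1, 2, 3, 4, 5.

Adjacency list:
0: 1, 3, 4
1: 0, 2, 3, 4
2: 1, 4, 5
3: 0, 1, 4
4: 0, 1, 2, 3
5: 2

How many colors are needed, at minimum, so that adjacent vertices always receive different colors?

0, 1, 3, 4 form a clique, so at least 4 colors are needed.
One proper 4-coloring: 0=yellow, 1=red, 2=green, 3=green, 4=blue, 5=red. No two adjacent vertices share a color.

4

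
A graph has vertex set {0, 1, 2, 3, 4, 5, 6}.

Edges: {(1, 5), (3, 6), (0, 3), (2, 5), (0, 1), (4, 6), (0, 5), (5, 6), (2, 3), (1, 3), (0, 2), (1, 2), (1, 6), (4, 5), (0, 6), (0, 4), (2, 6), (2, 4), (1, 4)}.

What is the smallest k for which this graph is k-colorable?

0, 1, 2, 4, 5, 6 are pairwise adjacent (a clique of size 6), so at least 6 colors are needed.
6 colors suffice: color red → {1}; color blue → {0}; color green → {6}; color yellow → {2}; color purple → {3, 4}; color orange → {5}. Each edge has distinct colors on its endpoints.

6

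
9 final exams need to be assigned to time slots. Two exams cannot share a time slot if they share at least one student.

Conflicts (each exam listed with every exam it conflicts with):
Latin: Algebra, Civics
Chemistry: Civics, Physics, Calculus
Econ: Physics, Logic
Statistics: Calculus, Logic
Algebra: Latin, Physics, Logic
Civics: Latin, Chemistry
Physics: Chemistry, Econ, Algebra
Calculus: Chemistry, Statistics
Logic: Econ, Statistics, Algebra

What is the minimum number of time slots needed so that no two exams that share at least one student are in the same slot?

3

The cycle Latin-Algebra-Physics-Chemistry-Civics-Latin has odd length 5, so it cannot be 2-colored; at least 3 time slots are needed.
3 time slots suffice: time slot 1 → {Civics, Physics, Calculus, Logic}; time slot 2 → {Chemistry, Econ, Statistics, Algebra}; time slot 3 → {Latin}. Every pair that conflicts lands in different time slots.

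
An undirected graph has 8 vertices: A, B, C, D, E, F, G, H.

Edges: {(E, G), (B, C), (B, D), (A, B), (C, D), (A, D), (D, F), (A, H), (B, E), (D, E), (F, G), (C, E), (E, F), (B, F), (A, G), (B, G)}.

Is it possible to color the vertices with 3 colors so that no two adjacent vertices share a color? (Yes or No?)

No

B, C, D, E form a clique, so at least 4 colors are needed.
So 3 colors are not enough.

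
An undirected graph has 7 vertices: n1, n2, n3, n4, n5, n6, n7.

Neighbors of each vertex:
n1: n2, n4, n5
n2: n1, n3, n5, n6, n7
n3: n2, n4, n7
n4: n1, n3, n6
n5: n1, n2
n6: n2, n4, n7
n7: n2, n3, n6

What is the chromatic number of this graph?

n1, n2, n5 are pairwise adjacent, so at least 3 colors are needed.
One proper 3-coloring: n1=2, n2=1, n3=2, n4=1, n5=3, n6=2, n7=3. No two adjacent vertices share a color.

3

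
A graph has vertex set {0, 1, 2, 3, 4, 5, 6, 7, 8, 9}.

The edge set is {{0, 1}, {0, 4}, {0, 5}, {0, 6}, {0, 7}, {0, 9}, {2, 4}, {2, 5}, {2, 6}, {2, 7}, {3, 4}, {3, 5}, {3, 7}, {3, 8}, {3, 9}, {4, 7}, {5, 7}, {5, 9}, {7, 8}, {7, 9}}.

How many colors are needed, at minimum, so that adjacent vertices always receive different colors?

3, 5, 7, 9 are mutually adjacent (a clique of size 4), so at least 4 colors are needed.
4 colors suffice: color a → {1, 6, 7}; color b → {0, 2, 3}; color c → {4, 5, 8}; color d → {9}. No two adjacent vertices share a color.

4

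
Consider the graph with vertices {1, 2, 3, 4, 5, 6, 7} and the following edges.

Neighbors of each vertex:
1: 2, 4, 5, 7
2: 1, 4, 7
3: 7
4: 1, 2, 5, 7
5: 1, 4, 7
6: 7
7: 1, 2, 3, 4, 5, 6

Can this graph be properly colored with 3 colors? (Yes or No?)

1, 2, 4, 7 are pairwise adjacent (a clique of size 4), so at least 4 colors are needed.
So 3 colors are not enough.

No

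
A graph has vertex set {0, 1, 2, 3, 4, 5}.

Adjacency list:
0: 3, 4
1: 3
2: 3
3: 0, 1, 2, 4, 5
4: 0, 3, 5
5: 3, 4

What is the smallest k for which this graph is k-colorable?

0, 3, 4 are pairwise adjacent, so at least 3 colors are needed.
3 colors suffice: 0=green, 1=blue, 2=blue, 3=red, 4=blue, 5=green. Each edge has distinct colors on its endpoints.

3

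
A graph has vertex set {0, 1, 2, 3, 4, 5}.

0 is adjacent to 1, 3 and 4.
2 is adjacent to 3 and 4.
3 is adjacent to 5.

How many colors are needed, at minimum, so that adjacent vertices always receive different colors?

3 and 5 are adjacent, so at least 2 colors are needed.
One proper 2-coloring: 0=red, 1=blue, 2=red, 3=blue, 4=blue, 5=red. Each edge has distinct colors on its endpoints.

2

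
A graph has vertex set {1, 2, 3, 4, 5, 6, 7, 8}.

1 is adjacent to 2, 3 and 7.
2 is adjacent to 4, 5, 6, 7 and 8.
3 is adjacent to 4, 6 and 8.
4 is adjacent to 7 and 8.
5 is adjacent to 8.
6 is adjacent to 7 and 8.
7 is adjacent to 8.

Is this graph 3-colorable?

No

2, 6, 7, 8 are mutually adjacent (a clique of size 4), so at least 4 colors are needed.
So 3 colors are not enough.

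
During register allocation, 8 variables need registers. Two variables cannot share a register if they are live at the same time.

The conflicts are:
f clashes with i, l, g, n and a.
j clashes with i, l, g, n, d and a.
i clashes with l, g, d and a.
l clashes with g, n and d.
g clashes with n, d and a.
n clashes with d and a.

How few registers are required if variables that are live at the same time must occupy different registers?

j, i, l, g, d pairwise conflict, so at least 5 registers are needed.
Using 5 registers: f=4, j=4, i=3, l=2, g=1, n=3, d=5, a=2. No two conflicting variables share a register.

5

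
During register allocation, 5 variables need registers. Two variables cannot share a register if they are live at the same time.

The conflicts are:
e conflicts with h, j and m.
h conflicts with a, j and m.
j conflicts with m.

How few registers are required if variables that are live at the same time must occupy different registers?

e, h, j, m are mutually in conflict, so at least 4 registers are needed.
A valid assignment using 4 registers: e=4, h=1, a=2, j=3, m=2. No two conflicting variables share a register.

4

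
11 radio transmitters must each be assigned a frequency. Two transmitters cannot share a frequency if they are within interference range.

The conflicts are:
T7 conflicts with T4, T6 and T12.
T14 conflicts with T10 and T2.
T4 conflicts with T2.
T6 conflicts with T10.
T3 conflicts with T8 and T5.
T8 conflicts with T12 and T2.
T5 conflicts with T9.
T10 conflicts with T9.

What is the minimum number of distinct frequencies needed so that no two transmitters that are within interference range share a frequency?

3

The cycle T7-T4-T2-T8-T12-T7 has odd length 5, so it cannot be 2-colored; at least 3 frequencies are needed.
3 frequencies suffice: frequency 1 → {T7, T3, T10, T2}; frequency 2 → {T14, T4, T6, T8, T9}; frequency 3 → {T5, T12}. Each listed conflict is separated.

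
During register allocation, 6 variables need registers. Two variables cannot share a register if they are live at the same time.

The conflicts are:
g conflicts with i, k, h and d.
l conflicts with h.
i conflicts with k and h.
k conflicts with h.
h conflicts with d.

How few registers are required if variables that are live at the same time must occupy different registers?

g, i, k, h all conflict with each other, so at least 4 registers are needed.
4 registers suffice: g=2, l=2, i=3, k=4, h=1, d=3. Every pair that conflicts lands in different registers.

4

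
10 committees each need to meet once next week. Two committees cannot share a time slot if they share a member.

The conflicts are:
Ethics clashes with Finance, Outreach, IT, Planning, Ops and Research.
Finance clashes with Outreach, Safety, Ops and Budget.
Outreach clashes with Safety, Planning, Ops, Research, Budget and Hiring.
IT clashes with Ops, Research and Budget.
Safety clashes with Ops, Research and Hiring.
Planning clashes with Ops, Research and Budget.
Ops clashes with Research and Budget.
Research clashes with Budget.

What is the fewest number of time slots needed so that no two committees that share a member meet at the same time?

Outreach, Planning, Ops, Research, Budget are mutually in conflict, so at least 5 time slots are needed.
5 time slots suffice: time slot 1 → {Outreach, IT}; time slot 2 → {Ops, Hiring}; time slot 3 → {Finance, Research}; time slot 4 → {Ethics, Safety, Budget}; time slot 5 → {Planning}. Each listed conflict is separated.

5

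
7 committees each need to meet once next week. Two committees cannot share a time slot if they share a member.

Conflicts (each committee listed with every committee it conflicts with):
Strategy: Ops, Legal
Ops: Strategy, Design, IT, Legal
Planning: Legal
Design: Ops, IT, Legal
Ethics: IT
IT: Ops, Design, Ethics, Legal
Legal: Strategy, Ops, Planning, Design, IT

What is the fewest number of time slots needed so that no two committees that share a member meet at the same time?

4

Ops, Design, IT, Legal pairwise conflict, so at least 4 time slots are needed.
4 time slots suffice: time slot 1 → {Ethics, Legal}; time slot 2 → {Ops, Planning}; time slot 3 → {Strategy, IT}; time slot 4 → {Design}. Each listed conflict is separated.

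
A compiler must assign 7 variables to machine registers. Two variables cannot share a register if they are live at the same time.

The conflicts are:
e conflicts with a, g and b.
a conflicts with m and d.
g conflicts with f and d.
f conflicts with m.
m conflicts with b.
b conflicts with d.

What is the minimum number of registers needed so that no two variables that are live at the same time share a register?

The cycle g-e-a-m-f-g has odd length 5, so it cannot be 2-colored; at least 3 registers are needed.
3 registers suffice: register 1 → {a, g, b}; register 2 → {e, m, d}; register 3 → {f}. No two conflicting variables share a register.

3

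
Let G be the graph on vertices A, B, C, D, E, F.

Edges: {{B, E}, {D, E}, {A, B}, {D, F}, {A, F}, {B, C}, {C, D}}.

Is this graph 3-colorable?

The chromatic number is 3. The cycle A-F-D-C-B-A has odd length 5, so it cannot be 2-colored; at least 3 colors are needed.
One proper 3-coloring: A=green, B=red, C=blue, D=red, E=blue, F=blue.
That is already a proper 3-coloring.

Yes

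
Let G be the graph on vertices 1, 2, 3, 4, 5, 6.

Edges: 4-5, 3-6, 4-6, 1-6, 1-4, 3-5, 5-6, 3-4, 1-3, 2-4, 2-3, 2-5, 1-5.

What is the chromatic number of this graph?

1, 3, 4, 5, 6 are pairwise adjacent (a clique of size 5), so at least 5 colors are needed.
5 colors suffice: color red → {5}; color blue → {3}; color green → {4}; color yellow → {1, 2}; color purple → {6}. Every edge joins two different colors.

5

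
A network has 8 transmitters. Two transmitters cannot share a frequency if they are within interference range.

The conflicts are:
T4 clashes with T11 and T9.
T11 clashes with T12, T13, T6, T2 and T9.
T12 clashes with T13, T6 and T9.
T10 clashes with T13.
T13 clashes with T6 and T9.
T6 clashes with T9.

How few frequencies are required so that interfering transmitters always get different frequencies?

5

T11, T12, T13, T6, T9 all conflict with each other, so at least 5 frequencies are needed.
5 frequencies suffice: frequency 1 → {T11, T10}; frequency 2 → {T2, T9}; frequency 3 → {T4, T13}; frequency 4 → {T6}; frequency 5 → {T12}. No two conflicting transmitters share a frequency.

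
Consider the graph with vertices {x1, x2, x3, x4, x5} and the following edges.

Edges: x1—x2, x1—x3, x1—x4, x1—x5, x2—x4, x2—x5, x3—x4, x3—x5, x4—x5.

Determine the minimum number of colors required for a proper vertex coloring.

x1, x2, x4, x5 are pairwise adjacent (a clique of size 4), so at least 4 colors are needed.
A valid assignment using 4 colors: x1=2, x2=4, x3=4, x4=1, x5=3. Each edge has distinct colors on its endpoints.

4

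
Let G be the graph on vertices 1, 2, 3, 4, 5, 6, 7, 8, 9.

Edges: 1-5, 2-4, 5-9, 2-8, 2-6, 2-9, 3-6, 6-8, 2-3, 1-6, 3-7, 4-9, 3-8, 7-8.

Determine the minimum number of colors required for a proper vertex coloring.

2, 3, 6, 8 form a clique, so at least 4 colors are needed.
4 colors suffice: 1=blue, 2=red, 3=blue, 4=green, 5=red, 6=green, 7=red, 8=yellow, 9=blue. Each edge has distinct colors on its endpoints.

4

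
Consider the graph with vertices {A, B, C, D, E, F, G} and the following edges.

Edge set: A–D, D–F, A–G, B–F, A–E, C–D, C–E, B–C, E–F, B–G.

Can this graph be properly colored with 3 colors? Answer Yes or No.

The chromatic number is 3. The cycle F-B-G-A-D-F has odd length 5, so it cannot be 2-colored; at least 3 colors are needed.
3 colors suffice: A=1, B=2, C=1, D=2, E=2, F=1, G=3.
That is already a proper 3-coloring.

Yes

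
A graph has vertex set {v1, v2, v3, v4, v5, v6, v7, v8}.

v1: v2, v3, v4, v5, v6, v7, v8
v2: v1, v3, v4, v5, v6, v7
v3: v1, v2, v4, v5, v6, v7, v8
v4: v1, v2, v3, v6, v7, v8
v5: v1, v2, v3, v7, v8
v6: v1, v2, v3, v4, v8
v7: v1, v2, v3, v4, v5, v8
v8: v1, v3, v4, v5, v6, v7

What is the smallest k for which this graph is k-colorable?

v1, v3, v4, v6, v8 are mutually adjacent (a clique of size 5), so at least 5 colors are needed.
5 colors suffice: color 1 → {v1}; color 2 → {v3}; color 3 → {v6, v7}; color 4 → {v2, v8}; color 5 → {v4, v5}. Each edge has distinct colors on its endpoints.

5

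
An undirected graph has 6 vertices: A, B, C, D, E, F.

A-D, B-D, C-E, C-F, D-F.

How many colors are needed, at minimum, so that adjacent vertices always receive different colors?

2

C and E are adjacent, so at least 2 colors are needed.
A valid assignment using 2 colors: A=2, B=2, C=1, D=1, E=2, F=2. Each edge has distinct colors on its endpoints.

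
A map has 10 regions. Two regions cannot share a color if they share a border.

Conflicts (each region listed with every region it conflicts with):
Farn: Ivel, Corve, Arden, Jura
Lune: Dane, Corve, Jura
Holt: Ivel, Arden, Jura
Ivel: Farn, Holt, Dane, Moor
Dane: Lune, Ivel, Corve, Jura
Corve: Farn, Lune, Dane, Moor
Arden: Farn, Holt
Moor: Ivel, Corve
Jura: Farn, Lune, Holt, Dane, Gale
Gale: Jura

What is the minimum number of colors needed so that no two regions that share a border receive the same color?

Lune, Dane, Jura pairwise conflict, so at least 3 colors are needed.
3 colors suffice: color 1 → {Ivel, Corve, Arden, Jura}; color 2 → {Farn, Holt, Dane, Moor, Gale}; color 3 → {Lune}. Every pair that conflicts lands in different colors.

3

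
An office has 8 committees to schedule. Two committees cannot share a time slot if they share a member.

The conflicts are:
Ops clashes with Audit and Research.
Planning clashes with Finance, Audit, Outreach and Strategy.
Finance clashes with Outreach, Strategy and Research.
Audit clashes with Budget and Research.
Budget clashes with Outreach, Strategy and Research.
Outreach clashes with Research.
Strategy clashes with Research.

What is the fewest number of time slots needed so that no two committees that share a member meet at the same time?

Planning, Finance, Outreach all conflict with each other, so at least 3 time slots are needed.
3 time slots suffice: time slot 1 → {Planning, Research}; time slot 2 → {Ops, Finance, Budget}; time slot 3 → {Audit, Outreach, Strategy}. No two conflicting committees share a time slot.

3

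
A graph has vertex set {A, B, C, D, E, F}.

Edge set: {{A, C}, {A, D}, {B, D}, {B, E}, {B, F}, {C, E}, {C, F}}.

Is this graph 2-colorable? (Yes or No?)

No

The cycle F-C-A-D-B-F has odd length 5, so it cannot be 2-colored; at least 3 colors are needed.
So 2 colors are not enough.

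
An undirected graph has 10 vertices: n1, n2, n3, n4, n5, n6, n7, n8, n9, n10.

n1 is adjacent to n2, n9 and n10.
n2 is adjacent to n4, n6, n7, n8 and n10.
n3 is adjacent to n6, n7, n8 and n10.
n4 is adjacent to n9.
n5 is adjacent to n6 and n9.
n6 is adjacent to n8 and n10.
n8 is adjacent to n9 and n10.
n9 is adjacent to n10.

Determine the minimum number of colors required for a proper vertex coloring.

n3, n6, n8, n10 form a clique, so at least 4 colors are needed.
4 colors suffice: color 1 → {n4, n5, n7, n10}; color 2 → {n2, n3, n9}; color 3 → {n1, n6}; color 4 → {n8}. Every edge joins two different colors.

4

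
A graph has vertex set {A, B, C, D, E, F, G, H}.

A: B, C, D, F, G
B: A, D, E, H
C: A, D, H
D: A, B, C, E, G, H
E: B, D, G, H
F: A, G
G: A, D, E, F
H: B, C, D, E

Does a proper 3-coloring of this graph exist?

B, D, E, H form a clique, so at least 4 colors are needed.
So 3 colors are not enough.

No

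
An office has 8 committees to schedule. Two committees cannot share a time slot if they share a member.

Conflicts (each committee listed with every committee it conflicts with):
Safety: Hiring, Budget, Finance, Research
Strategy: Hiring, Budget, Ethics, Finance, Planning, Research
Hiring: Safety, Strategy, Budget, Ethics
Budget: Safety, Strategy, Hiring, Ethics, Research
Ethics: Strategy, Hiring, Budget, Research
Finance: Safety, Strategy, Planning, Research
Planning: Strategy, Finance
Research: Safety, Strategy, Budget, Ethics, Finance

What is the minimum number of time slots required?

4

Strategy, Budget, Ethics, Research are mutually in conflict, so at least 4 time slots are needed.
4 time slots suffice: time slot 1 → {Safety, Strategy}; time slot 2 → {Hiring, Planning, Research}; time slot 3 → {Budget, Finance}; time slot 4 → {Ethics}. Each listed conflict is separated.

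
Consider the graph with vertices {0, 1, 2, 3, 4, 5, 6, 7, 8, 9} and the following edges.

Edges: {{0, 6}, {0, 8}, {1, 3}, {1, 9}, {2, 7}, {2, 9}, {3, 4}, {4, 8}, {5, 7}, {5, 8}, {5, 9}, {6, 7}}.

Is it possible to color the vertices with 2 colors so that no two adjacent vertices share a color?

The cycle 8-0-6-7-5-8 has odd length 5, so it cannot be 2-colored; at least 3 colors are needed.
So 2 colors are not enough.

No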